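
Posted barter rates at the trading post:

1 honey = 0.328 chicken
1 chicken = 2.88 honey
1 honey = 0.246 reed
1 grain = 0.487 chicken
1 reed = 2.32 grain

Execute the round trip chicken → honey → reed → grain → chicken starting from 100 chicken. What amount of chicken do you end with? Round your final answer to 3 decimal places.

100 chicken × 2.88 = 288 honey
288 honey × 0.246 = 70.848 reed
70.848 reed × 2.32 = 164.36736 grain
164.36736 grain × 0.487 = 80.04690432 chicken

80.047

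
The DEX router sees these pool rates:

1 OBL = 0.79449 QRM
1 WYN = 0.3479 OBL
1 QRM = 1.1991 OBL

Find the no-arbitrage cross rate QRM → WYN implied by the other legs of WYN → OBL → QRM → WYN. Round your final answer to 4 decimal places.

Known legs of the cycle: 0.3479 × 0.79449 = 0.276403071
For no arbitrage the full-cycle product must be 1, so the missing rate is 1 / 0.276403071 ≈ 3.617905.

3.6179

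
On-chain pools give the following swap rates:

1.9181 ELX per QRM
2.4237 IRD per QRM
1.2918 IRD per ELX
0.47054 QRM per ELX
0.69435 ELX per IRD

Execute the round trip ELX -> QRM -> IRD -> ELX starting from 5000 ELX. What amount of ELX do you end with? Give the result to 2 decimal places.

3959.35

5000 ELX × 0.47054 = 2352.7 QRM
2352.7 QRM × 2.4237 = 5702.23899 IRD
5702.23899 IRD × 0.69435 = 3959.3496427065 ELX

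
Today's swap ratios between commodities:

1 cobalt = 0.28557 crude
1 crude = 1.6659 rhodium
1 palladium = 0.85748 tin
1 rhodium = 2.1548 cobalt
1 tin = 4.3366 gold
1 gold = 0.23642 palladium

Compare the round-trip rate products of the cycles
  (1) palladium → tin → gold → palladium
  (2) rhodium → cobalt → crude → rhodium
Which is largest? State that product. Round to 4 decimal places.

1.0251

(1) 0.85748 × 4.3366 × 0.23642 = 0.87914
(2) 2.1548 × 0.28557 × 1.6659 = 1.02511
Highest is cycle (2) at 1.0251 (>1, arbitrage).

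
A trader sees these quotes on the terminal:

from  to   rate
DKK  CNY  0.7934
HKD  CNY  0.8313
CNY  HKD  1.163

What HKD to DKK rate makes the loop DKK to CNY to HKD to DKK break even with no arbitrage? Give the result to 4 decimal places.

Known legs of the cycle: 0.7934 × 1.163 = 0.9227242
For no arbitrage the full-cycle product must be 1, so the missing rate is 1 / 0.9227242 ≈ 1.083747.

1.0837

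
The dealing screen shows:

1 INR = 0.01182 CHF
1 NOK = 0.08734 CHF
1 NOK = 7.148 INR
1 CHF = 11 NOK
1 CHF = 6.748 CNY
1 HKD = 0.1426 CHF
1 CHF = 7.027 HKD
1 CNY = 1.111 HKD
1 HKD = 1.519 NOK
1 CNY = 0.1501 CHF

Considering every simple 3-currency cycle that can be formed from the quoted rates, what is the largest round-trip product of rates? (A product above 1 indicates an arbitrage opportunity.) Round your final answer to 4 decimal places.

1.0691

HKD→CHF→CNY→HKD: 0.1426 × 6.748 × 1.111 = 1.06908
NOK→CHF→HKD→NOK: 0.08734 × 7.027 × 1.519 = 0.93227
NOK→INR→CHF→NOK: 7.148 × 0.01182 × 11 = 0.92938
Maximum is HKD→CHF→CNY→HKD at 1.0691; arbitrage exists.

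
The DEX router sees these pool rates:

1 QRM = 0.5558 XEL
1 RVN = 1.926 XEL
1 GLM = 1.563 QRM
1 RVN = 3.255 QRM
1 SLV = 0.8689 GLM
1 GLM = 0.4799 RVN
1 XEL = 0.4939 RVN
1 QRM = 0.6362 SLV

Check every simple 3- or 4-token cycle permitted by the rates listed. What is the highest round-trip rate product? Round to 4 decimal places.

0.8935

QRM→XEL→RVN→QRM: 0.5558 × 0.4939 × 3.255 = 0.89353
GLM→QRM→SLV→GLM: 1.563 × 0.6362 × 0.8689 = 0.86402
GLM→RVN→QRM→SLV→GLM: 0.4799 × 3.255 × 0.6362 × 0.8689 = 0.86351
Maximum is QRM→XEL→RVN→QRM at 0.8935; no arbitrage — every cycle loses value.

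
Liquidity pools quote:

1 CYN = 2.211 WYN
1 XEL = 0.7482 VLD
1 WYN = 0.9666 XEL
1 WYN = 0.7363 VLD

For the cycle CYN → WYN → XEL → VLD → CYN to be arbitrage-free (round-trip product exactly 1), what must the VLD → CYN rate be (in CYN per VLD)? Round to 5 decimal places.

0.62538

Known legs of the cycle: 2.211 × 0.9666 × 0.7482 = 1.59901757532
For no arbitrage the full-cycle product must be 1, so the missing rate is 1 / 1.59901757532 ≈ 0.6253840.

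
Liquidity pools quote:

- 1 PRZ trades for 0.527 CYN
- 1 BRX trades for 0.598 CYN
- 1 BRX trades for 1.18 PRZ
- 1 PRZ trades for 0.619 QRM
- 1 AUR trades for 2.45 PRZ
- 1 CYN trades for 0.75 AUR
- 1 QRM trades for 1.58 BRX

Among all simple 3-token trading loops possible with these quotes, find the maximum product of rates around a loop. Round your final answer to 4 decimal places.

BRX→PRZ→QRM→BRX: 1.18 × 0.619 × 1.58 = 1.15406
PRZ→CYN→AUR→PRZ: 0.527 × 0.75 × 2.45 = 0.96836
Maximum is BRX→PRZ→QRM→BRX at 1.1541; arbitrage exists.

1.1541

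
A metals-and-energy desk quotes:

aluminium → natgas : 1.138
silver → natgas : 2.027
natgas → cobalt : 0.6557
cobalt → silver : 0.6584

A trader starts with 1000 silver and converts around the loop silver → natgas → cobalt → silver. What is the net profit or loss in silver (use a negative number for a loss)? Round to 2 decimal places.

-124.92

1000 silver × 2.027 = 2027 natgas
2027 natgas × 0.6557 = 1329.1039 cobalt
1329.1039 cobalt × 0.6584 = 875.08200776 silver
Net change: 875.08200776 − 1000 = -124.91799224 silver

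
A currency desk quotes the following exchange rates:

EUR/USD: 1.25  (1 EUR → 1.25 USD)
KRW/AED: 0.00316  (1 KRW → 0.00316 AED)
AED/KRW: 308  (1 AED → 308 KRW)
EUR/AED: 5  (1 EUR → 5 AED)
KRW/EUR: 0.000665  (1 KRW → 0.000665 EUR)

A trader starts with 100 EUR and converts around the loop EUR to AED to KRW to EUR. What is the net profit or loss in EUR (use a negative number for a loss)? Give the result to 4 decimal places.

2.4100

100 EUR × 5 = 500 AED
500 AED × 308 = 154000 KRW
154000 KRW × 0.000665 = 102.41 EUR
Net change: 102.41 − 100 = 2.41 EUR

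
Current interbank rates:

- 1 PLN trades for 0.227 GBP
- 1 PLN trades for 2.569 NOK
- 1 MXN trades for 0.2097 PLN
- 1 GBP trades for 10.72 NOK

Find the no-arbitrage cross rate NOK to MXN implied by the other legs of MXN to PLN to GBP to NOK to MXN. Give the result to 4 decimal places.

1.9597

Known legs of the cycle: 0.2097 × 0.227 × 10.72 = 0.510292368
For no arbitrage the full-cycle product must be 1, so the missing rate is 1 / 0.510292368 ≈ 1.959661.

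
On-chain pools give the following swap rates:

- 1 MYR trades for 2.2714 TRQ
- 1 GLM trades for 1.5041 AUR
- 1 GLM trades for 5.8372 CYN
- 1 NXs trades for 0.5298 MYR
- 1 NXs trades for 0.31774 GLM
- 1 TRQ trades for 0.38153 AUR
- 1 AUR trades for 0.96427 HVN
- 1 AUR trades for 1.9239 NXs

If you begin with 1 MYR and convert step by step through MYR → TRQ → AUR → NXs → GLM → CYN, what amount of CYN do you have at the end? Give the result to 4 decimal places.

1 MYR × 2.2714 = 2.2714 TRQ
2.2714 TRQ × 0.38153 = 0.866607242 AUR
0.866607242 AUR × 1.9239 = 1.6672656728838 NXs
1.6672656728838 NXs × 0.31774 = 0.529756994902098612 GLM
0.529756994902098612 GLM × 5.8372 = 3.0922975306425300179664 CYN

3.0923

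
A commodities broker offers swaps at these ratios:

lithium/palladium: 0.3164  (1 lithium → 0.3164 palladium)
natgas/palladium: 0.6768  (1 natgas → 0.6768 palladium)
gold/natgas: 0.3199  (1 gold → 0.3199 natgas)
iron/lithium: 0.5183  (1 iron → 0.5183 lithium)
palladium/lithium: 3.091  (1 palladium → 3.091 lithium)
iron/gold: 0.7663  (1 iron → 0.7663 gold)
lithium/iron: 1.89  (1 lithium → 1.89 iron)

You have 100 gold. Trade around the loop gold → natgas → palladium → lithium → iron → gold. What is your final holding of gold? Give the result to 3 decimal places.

100 gold × 0.3199 = 31.99 natgas
31.99 natgas × 0.6768 = 21.650832 palladium
21.650832 palladium × 3.091 = 66.922721712 lithium
66.922721712 lithium × 1.89 = 126.48394403568 iron
126.48394403568 iron × 0.7663 = 96.924646314541584 gold

96.925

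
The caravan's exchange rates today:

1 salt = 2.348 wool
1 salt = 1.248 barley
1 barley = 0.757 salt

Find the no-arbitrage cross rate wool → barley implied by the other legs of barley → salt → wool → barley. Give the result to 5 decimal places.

0.56261

Known legs of the cycle: 0.757 × 2.348 = 1.777436
For no arbitrage the full-cycle product must be 1, so the missing rate is 1 / 1.777436 ≈ 0.5626082.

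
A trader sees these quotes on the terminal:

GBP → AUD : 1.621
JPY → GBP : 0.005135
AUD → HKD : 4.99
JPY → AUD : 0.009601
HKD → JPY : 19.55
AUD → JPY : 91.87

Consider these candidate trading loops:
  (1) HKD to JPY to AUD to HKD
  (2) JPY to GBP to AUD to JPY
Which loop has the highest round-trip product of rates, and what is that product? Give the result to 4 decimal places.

(1) 19.55 × 0.009601 × 4.99 = 0.93662
(2) 0.005135 × 1.621 × 91.87 = 0.76471
Highest is cycle (1) at 0.9366 (≤1, no arbitrage).

0.9366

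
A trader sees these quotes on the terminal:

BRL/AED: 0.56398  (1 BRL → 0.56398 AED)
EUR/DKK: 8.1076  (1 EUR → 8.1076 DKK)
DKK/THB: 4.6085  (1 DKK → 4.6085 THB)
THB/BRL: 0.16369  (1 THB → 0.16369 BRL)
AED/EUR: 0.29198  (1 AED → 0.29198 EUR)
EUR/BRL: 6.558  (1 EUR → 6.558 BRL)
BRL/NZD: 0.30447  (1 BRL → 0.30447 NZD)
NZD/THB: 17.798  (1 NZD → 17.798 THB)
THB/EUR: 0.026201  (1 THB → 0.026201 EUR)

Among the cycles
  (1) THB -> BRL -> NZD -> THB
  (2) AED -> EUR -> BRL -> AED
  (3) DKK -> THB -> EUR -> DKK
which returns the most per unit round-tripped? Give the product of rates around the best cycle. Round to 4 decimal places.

1.0799

(1) 0.16369 × 0.30447 × 17.798 = 0.88703
(2) 0.29198 × 6.558 × 0.56398 = 1.07991
(3) 4.6085 × 0.026201 × 8.1076 = 0.97897
Highest is cycle (2) at 1.0799 (>1, arbitrage).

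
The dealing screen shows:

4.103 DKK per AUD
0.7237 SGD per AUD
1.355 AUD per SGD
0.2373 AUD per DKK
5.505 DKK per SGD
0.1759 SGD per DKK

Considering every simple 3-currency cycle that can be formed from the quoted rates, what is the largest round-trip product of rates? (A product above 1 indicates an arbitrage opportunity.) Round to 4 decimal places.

0.9779

AUD→DKK→SGD→AUD: 4.103 × 0.1759 × 1.355 = 0.97793
AUD→SGD→DKK→AUD: 0.7237 × 5.505 × 0.2373 = 0.94540
Maximum is AUD→DKK→SGD→AUD at 0.9779; no arbitrage — every cycle loses value.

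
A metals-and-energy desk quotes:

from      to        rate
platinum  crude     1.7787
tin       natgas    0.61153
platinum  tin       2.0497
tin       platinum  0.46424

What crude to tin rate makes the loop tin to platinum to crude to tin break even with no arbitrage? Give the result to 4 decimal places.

Known legs of the cycle: 0.46424 × 1.7787 = 0.825743688
For no arbitrage the full-cycle product must be 1, so the missing rate is 1 / 0.825743688 ≈ 1.211030.

1.2110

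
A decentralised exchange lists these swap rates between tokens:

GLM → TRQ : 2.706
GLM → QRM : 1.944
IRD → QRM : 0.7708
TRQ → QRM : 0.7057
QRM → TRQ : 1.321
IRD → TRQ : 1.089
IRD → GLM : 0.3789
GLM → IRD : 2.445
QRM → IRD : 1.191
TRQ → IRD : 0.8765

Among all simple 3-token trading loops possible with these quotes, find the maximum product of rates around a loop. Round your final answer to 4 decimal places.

QRM→IRD→TRQ→QRM: 1.191 × 1.089 × 0.7057 = 0.91529
GLM→TRQ→IRD→GLM: 2.706 × 0.8765 × 0.3789 = 0.89868
QRM→TRQ→IRD→QRM: 1.321 × 0.8765 × 0.7708 = 0.89248
QRM→IRD→GLM→QRM: 1.191 × 0.3789 × 1.944 = 0.87727
Maximum is QRM→IRD→TRQ→QRM at 0.9153; no arbitrage — every cycle loses value.

0.9153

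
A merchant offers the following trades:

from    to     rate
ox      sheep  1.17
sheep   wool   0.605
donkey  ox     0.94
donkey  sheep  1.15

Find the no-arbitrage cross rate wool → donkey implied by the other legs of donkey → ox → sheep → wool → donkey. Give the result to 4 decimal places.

Known legs of the cycle: 0.94 × 1.17 × 0.605 = 0.665379
For no arbitrage the full-cycle product must be 1, so the missing rate is 1 / 0.665379 ≈ 1.502903.

1.5029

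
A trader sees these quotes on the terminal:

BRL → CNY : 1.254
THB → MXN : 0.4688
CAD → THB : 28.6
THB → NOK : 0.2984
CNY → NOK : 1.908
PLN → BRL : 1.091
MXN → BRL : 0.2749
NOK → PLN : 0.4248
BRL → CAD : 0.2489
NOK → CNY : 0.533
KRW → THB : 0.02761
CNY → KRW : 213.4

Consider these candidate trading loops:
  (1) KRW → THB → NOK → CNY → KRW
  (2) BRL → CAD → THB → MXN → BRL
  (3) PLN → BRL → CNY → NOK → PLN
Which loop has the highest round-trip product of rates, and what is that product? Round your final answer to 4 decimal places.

1.1089

(1) 0.02761 × 0.2984 × 0.533 × 213.4 = 0.93710
(2) 0.2489 × 28.6 × 0.4688 × 0.2749 = 0.91739
(3) 1.091 × 1.254 × 1.908 × 0.4248 = 1.10888
Highest is cycle (3) at 1.1089 (>1, arbitrage).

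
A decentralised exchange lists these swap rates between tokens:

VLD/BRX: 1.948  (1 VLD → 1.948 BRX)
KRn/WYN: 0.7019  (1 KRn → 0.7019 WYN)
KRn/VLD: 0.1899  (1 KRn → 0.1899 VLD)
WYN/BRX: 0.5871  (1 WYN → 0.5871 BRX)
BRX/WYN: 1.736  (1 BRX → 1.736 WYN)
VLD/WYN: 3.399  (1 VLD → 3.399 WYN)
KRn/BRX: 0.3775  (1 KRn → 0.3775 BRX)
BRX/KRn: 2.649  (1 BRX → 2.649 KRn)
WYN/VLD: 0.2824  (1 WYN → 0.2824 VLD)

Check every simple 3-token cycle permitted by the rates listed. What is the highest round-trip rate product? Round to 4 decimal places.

1.0916

BRX→KRn→WYN→BRX: 2.649 × 0.7019 × 0.5871 = 1.09161
BRX→KRn→VLD→BRX: 2.649 × 0.1899 × 1.948 = 0.97993
BRX→WYN→VLD→BRX: 1.736 × 0.2824 × 1.948 = 0.95500
Maximum is BRX→KRn→WYN→BRX at 1.0916; arbitrage exists.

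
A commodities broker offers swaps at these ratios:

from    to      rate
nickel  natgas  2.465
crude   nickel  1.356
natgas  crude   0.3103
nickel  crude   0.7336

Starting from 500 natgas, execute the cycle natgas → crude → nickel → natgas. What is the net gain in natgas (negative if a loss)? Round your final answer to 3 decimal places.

18.595

500 natgas × 0.3103 = 155.15 crude
155.15 crude × 1.356 = 210.3834 nickel
210.3834 nickel × 2.465 = 518.595081 natgas
Net change: 518.595081 − 500 = 18.595081 natgas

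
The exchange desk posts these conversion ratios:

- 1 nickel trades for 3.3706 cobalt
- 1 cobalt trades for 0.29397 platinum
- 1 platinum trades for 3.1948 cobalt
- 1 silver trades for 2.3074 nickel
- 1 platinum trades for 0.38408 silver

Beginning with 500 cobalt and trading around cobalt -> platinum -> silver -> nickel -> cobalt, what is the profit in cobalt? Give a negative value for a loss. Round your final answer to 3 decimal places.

500 cobalt × 0.29397 = 146.985 platinum
146.985 platinum × 0.38408 = 56.4539988 silver
56.4539988 silver × 2.3074 = 130.26195683112 nickel
130.26195683112 nickel × 3.3706 = 439.060951694973072 cobalt
Net change: 439.060951694973072 − 500 = -60.939048305026928 cobalt

-60.939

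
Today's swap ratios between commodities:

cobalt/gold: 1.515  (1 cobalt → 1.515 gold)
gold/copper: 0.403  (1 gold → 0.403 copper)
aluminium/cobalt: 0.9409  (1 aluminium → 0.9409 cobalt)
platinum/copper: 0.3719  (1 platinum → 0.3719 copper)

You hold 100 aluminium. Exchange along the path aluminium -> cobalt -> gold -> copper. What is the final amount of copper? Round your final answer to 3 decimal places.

57.446

100 aluminium × 0.9409 = 94.09 cobalt
94.09 cobalt × 1.515 = 142.54635 gold
142.54635 gold × 0.403 = 57.44617905 copper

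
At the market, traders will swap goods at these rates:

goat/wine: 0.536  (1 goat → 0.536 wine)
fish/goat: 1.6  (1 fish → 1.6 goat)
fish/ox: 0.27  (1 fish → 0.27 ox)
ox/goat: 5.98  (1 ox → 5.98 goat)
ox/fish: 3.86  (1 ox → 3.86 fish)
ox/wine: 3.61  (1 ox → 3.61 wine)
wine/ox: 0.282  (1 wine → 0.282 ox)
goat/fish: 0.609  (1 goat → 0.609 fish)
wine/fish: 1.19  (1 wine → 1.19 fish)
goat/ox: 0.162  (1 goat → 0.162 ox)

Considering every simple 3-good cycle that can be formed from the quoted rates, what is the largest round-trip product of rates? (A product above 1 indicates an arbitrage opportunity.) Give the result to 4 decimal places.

ox→wine→fish→ox: 3.61 × 1.19 × 0.27 = 1.15989
goat→wine→fish→goat: 0.536 × 1.19 × 1.6 = 1.02054
ox→fish→goat→ox: 3.86 × 1.6 × 0.162 = 1.00051
ox→goat→fish→ox: 5.98 × 0.609 × 0.27 = 0.98329
ox→goat→wine→ox: 5.98 × 0.536 × 0.282 = 0.90389
Maximum is ox→wine→fish→ox at 1.1599; arbitrage exists.

1.1599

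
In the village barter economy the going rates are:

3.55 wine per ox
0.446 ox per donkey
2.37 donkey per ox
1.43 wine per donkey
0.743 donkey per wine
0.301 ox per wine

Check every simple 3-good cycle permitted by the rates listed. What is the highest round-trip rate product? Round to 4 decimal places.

donkey→ox→wine→donkey: 0.446 × 3.55 × 0.743 = 1.17639
donkey→wine→ox→donkey: 1.43 × 0.301 × 2.37 = 1.02012
Maximum is donkey→ox→wine→donkey at 1.1764; arbitrage exists.

1.1764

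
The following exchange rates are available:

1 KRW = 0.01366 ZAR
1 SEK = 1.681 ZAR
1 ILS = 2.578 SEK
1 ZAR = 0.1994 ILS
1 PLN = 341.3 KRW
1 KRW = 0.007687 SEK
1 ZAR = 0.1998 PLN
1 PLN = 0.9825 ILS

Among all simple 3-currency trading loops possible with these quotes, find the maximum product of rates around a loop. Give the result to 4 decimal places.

0.9315

PLN→KRW→ZAR→PLN: 341.3 × 0.01366 × 0.1998 = 0.93150
SEK→ZAR→ILS→SEK: 1.681 × 0.1994 × 2.578 = 0.86412
Maximum is PLN→KRW→ZAR→PLN at 0.9315; no arbitrage — every cycle loses value.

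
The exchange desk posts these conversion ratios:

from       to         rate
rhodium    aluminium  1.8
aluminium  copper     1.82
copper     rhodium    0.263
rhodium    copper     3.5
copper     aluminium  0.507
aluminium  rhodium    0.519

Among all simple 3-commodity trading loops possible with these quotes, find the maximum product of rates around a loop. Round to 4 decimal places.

aluminium→rhodium→copper→aluminium: 0.519 × 3.5 × 0.507 = 0.92097
aluminium→copper→rhodium→aluminium: 1.82 × 0.263 × 1.8 = 0.86159
Maximum is aluminium→rhodium→copper→aluminium at 0.9210; no arbitrage — every cycle loses value.

0.9210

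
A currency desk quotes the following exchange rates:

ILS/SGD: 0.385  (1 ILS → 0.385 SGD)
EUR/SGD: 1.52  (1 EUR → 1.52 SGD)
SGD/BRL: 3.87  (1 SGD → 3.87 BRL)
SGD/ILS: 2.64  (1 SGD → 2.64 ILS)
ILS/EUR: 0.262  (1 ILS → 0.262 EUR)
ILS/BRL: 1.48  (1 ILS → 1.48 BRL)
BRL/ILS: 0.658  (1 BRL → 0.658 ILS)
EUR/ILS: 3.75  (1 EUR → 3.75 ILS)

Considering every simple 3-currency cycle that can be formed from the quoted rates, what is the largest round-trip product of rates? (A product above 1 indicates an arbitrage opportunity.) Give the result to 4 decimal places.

EUR→SGD→ILS→EUR: 1.52 × 2.64 × 0.262 = 1.05135
BRL→ILS→SGD→BRL: 0.658 × 0.385 × 3.87 = 0.98039
Maximum is EUR→SGD→ILS→EUR at 1.0514; arbitrage exists.

1.0514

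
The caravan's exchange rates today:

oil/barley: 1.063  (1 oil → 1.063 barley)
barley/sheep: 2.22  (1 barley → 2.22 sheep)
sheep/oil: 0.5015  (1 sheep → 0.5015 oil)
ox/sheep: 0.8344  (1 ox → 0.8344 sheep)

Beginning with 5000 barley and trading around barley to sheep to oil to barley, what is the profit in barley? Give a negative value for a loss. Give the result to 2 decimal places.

917.35

5000 barley × 2.22 = 11100 sheep
11100 sheep × 0.5015 = 5566.65 oil
5566.65 oil × 1.063 = 5917.34895 barley
Net change: 5917.34895 − 5000 = 917.34895 barley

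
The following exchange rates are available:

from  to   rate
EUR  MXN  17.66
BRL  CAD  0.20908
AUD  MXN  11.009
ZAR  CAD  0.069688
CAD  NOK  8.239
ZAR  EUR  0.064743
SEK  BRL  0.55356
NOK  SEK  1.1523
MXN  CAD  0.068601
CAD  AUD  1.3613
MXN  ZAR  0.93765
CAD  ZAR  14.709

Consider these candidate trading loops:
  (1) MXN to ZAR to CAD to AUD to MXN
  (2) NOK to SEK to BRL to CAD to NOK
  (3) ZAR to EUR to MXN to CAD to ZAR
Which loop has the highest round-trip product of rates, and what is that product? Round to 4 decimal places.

1.1537

(1) 0.93765 × 0.069688 × 1.3613 × 11.009 = 0.97927
(2) 1.1523 × 0.55356 × 0.20908 × 8.239 = 1.09880
(3) 0.064743 × 17.66 × 0.068601 × 14.709 = 1.15371
Highest is cycle (3) at 1.1537 (>1, arbitrage).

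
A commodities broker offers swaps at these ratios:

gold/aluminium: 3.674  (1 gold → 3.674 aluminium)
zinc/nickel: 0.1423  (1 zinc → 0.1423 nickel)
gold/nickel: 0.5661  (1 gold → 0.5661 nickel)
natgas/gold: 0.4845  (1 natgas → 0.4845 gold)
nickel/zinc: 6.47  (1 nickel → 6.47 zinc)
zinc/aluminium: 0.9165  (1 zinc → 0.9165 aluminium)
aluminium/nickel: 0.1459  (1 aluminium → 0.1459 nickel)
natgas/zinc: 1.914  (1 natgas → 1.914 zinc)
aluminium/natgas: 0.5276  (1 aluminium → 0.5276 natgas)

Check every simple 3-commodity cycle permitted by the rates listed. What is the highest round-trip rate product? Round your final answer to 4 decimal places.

0.9392

natgas→gold→aluminium→natgas: 0.4845 × 3.674 × 0.5276 = 0.93916
natgas→zinc→aluminium→natgas: 1.914 × 0.9165 × 0.5276 = 0.92551
nickel→zinc→aluminium→nickel: 6.47 × 0.9165 × 0.1459 = 0.86515
Maximum is natgas→gold→aluminium→natgas at 0.9392; no arbitrage — every cycle loses value.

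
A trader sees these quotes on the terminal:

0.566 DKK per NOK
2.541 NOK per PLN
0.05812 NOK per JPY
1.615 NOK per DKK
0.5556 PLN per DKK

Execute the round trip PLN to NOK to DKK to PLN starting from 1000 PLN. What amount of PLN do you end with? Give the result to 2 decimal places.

799.07

1000 PLN × 2.541 = 2541 NOK
2541 NOK × 0.566 = 1438.206 DKK
1438.206 DKK × 0.5556 = 799.0672536 PLN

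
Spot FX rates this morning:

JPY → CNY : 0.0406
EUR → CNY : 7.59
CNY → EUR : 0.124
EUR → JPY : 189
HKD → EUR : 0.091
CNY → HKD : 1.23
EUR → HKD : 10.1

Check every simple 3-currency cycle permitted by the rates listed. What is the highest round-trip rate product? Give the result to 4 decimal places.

EUR→JPY→CNY→EUR: 189 × 0.0406 × 0.124 = 0.95150
EUR→CNY→HKD→EUR: 7.59 × 1.23 × 0.091 = 0.84955
Maximum is EUR→JPY→CNY→EUR at 0.9515; no arbitrage — every cycle loses value.

0.9515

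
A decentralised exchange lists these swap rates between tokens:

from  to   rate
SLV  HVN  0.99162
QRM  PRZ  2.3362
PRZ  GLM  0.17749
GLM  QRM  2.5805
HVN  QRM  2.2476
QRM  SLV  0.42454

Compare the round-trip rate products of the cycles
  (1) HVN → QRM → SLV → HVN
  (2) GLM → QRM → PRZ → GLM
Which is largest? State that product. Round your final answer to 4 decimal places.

1.0700

(1) 2.2476 × 0.42454 × 0.99162 = 0.94620
(2) 2.5805 × 2.3362 × 0.17749 = 1.07001
Highest is cycle (2) at 1.0700 (>1, arbitrage).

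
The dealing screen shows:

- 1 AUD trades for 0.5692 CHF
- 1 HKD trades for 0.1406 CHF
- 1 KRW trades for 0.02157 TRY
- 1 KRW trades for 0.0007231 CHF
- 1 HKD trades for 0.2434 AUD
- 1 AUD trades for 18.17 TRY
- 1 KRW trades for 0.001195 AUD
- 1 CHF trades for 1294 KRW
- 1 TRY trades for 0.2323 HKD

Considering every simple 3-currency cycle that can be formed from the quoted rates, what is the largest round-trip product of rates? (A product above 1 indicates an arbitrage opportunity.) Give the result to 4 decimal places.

HKD→AUD→TRY→HKD: 0.2434 × 18.17 × 0.2323 = 1.02736
KRW→AUD→CHF→KRW: 0.001195 × 0.5692 × 1294 = 0.88017
Maximum is HKD→AUD→TRY→HKD at 1.0274; arbitrage exists.

1.0274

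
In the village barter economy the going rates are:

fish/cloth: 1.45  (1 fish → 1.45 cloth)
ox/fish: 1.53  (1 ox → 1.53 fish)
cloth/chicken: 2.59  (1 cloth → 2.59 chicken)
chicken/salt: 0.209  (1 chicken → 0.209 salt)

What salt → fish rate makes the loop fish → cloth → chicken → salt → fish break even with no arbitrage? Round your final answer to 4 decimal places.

Known legs of the cycle: 1.45 × 2.59 × 0.209 = 0.7848995
For no arbitrage the full-cycle product must be 1, so the missing rate is 1 / 0.7848995 ≈ 1.274048.

1.2740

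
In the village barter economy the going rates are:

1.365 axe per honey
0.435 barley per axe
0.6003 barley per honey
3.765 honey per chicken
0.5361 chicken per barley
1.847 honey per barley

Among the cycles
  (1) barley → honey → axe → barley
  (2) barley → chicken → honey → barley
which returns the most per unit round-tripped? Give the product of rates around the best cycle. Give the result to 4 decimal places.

(1) 1.847 × 1.365 × 0.435 = 1.09670
(2) 0.5361 × 3.765 × 0.6003 = 1.21166
Highest is cycle (2) at 1.2117 (>1, arbitrage).

1.2117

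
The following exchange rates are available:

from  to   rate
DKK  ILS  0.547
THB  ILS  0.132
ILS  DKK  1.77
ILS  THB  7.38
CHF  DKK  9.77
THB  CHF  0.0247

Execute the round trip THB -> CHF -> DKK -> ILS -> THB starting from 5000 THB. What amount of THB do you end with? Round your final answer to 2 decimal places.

4870.86

5000 THB × 0.0247 = 123.5 CHF
123.5 CHF × 9.77 = 1206.595 DKK
1206.595 DKK × 0.547 = 660.007465 ILS
660.007465 ILS × 7.38 = 4870.8550917 THB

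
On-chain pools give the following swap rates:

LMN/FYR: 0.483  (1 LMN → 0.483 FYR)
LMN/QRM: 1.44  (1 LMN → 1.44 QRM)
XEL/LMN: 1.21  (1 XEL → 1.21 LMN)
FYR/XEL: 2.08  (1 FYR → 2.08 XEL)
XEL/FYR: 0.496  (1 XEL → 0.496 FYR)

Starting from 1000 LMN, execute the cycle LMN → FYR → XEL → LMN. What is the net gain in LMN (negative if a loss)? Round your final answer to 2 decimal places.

215.61

1000 LMN × 0.483 = 483 FYR
483 FYR × 2.08 = 1004.64 XEL
1004.64 XEL × 1.21 = 1215.6144 LMN
Net change: 1215.6144 − 1000 = 215.6144 LMN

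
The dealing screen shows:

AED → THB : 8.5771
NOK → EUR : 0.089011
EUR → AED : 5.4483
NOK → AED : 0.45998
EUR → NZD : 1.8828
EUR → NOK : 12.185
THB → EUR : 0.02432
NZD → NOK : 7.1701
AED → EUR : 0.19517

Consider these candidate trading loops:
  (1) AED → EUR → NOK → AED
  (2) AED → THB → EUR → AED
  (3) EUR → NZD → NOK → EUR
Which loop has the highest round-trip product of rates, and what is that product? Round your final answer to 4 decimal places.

1.2016

(1) 0.19517 × 12.185 × 0.45998 = 1.09390
(2) 8.5771 × 0.02432 × 5.4483 = 1.13649
(3) 1.8828 × 7.1701 × 0.089011 = 1.20164
Highest is cycle (3) at 1.2016 (>1, arbitrage).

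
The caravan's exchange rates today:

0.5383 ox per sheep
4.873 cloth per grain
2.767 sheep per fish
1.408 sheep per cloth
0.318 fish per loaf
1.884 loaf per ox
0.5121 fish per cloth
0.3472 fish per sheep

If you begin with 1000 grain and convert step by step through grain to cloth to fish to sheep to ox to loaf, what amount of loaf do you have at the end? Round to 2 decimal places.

7002.70

1000 grain × 4.873 = 4873 cloth
4873 cloth × 0.5121 = 2495.4633 fish
2495.4633 fish × 2.767 = 6904.9469511 sheep
6904.9469511 sheep × 0.5383 = 3716.93294377713 ox
3716.93294377713 ox × 1.884 = 7002.70166607611292 loaf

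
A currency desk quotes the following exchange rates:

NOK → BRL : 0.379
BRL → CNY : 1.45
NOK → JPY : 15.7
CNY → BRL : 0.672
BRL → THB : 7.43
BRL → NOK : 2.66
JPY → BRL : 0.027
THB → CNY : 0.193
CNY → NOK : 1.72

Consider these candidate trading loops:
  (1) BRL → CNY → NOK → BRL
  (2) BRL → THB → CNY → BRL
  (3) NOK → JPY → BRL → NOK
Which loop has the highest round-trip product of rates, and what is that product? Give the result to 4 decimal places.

1.1276

(1) 1.45 × 1.72 × 0.379 = 0.94523
(2) 7.43 × 0.193 × 0.672 = 0.96364
(3) 15.7 × 0.027 × 2.66 = 1.12757
Highest is cycle (3) at 1.1276 (>1, arbitrage).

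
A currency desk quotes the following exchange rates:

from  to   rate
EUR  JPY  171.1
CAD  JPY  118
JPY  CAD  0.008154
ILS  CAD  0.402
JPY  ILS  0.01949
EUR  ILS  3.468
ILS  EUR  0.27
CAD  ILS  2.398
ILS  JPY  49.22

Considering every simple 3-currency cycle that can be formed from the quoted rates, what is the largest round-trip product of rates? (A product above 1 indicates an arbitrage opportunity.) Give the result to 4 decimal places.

0.9624

CAD→ILS→JPY→CAD: 2.398 × 49.22 × 0.008154 = 0.96241
CAD→JPY→ILS→CAD: 118 × 0.01949 × 0.402 = 0.92453
JPY→ILS→EUR→JPY: 0.01949 × 0.27 × 171.1 = 0.90038
Maximum is CAD→ILS→JPY→CAD at 0.9624; no arbitrage — every cycle loses value.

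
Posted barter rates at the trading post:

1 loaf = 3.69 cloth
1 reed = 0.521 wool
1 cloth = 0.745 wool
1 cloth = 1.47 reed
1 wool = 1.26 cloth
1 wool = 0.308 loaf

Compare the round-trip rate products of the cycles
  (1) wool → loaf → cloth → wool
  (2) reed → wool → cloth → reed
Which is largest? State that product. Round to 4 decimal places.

(1) 0.308 × 3.69 × 0.745 = 0.84671
(2) 0.521 × 1.26 × 1.47 = 0.96500
Highest is cycle (2) at 0.9650 (≤1, no arbitrage).

0.9650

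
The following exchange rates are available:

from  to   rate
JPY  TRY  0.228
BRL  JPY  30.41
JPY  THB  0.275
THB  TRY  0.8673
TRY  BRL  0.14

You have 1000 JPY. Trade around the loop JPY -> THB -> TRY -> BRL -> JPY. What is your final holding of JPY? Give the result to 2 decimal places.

1015.42

1000 JPY × 0.275 = 275 THB
275 THB × 0.8673 = 238.5075 TRY
238.5075 TRY × 0.14 = 33.39105 BRL
33.39105 BRL × 30.41 = 1015.4218305 JPY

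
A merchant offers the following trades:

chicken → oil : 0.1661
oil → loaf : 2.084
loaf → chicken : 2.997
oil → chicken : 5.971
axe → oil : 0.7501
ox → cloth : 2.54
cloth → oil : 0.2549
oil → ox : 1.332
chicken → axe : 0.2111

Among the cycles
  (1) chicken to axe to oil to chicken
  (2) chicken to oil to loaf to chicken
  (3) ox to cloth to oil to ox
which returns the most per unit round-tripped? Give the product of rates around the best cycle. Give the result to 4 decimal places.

1.0374

(1) 0.2111 × 0.7501 × 5.971 = 0.94548
(2) 0.1661 × 2.084 × 2.997 = 1.03742
(3) 2.54 × 0.2549 × 1.332 = 0.86240
Highest is cycle (2) at 1.0374 (>1, arbitrage).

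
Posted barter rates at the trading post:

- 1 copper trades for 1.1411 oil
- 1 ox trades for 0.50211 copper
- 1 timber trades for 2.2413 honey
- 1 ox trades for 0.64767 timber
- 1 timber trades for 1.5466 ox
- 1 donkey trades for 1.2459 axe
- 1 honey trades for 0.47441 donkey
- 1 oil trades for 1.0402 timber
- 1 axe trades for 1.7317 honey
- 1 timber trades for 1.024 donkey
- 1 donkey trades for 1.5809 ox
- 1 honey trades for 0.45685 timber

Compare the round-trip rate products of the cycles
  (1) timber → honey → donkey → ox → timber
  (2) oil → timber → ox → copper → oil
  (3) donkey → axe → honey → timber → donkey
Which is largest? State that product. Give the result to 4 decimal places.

1.0887

(1) 2.2413 × 0.47441 × 1.5809 × 0.64767 = 1.08871
(2) 1.0402 × 1.5466 × 0.50211 × 1.1411 = 0.92176
(3) 1.2459 × 1.7317 × 0.45685 × 1.024 = 1.00932
Highest is cycle (1) at 1.0887 (>1, arbitrage).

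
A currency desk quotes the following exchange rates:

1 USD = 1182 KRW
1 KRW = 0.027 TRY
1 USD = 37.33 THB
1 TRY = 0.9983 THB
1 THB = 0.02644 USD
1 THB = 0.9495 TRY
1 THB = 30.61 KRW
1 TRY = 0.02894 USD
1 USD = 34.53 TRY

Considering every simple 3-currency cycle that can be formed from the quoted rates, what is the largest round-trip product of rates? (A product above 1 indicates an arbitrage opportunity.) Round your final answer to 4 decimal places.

USD→THB→TRY→USD: 37.33 × 0.9495 × 0.02894 = 1.02577
USD→KRW→TRY→USD: 1182 × 0.027 × 0.02894 = 0.92359
USD→TRY→THB→USD: 34.53 × 0.9983 × 0.02644 = 0.91142
TRY→THB→KRW→TRY: 0.9983 × 30.61 × 0.027 = 0.82507
Maximum is USD→THB→TRY→USD at 1.0258; arbitrage exists.

1.0258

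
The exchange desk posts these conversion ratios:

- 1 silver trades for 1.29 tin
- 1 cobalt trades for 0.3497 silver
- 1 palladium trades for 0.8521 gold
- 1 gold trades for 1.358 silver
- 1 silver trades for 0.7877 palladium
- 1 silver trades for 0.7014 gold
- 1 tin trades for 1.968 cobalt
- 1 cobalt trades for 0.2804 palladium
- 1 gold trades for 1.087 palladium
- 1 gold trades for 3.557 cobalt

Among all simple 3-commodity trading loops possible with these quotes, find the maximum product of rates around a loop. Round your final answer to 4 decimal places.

0.9115

palladium→gold→silver→palladium: 0.8521 × 1.358 × 0.7877 = 0.91149
cobalt→silver→tin→cobalt: 0.3497 × 1.29 × 1.968 = 0.88779
cobalt→silver→gold→cobalt: 0.3497 × 0.7014 × 3.557 = 0.87246
palladium→gold→cobalt→palladium: 0.8521 × 3.557 × 0.2804 = 0.84987
Maximum is palladium→gold→silver→palladium at 0.9115; no arbitrage — every cycle loses value.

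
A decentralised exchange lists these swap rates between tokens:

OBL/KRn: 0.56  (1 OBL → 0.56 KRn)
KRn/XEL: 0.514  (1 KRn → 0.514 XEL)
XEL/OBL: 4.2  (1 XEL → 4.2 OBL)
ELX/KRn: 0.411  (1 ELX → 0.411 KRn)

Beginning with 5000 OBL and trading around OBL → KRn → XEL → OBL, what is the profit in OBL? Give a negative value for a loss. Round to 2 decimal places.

5000 OBL × 0.56 = 2800 KRn
2800 KRn × 0.514 = 1439.2 XEL
1439.2 XEL × 4.2 = 6044.64 OBL
Net change: 6044.64 − 5000 = 1044.64 OBL

1044.64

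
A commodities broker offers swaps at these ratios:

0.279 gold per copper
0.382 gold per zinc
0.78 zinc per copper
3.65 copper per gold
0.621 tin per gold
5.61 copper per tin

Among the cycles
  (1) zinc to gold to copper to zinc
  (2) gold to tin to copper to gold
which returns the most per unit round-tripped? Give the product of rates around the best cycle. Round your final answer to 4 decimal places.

(1) 0.382 × 3.65 × 0.78 = 1.08755
(2) 0.621 × 5.61 × 0.279 = 0.97198
Highest is cycle (1) at 1.0876 (>1, arbitrage).

1.0876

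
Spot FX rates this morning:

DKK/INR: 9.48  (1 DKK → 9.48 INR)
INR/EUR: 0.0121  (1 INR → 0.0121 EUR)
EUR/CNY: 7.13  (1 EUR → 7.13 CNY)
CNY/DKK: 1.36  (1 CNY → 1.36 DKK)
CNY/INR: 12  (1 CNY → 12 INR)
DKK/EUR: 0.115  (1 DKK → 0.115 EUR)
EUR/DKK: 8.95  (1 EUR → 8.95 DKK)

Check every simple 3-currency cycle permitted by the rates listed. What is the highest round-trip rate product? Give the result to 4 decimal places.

EUR→CNY→DKK→EUR: 7.13 × 1.36 × 0.115 = 1.11513
EUR→CNY→INR→EUR: 7.13 × 12 × 0.0121 = 1.03528
EUR→DKK→INR→EUR: 8.95 × 9.48 × 0.0121 = 1.02664
Maximum is EUR→CNY→DKK→EUR at 1.1151; arbitrage exists.

1.1151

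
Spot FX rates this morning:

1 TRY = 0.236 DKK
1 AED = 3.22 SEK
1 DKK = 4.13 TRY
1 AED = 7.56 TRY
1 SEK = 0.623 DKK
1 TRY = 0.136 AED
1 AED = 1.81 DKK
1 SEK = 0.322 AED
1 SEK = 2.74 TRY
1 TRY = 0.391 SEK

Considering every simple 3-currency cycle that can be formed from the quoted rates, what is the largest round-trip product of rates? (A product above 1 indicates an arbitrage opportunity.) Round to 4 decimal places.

SEK→TRY→AED→SEK: 2.74 × 0.136 × 3.22 = 1.19990
DKK→TRY→AED→DKK: 4.13 × 0.136 × 1.81 = 1.01664
DKK→TRY→SEK→DKK: 4.13 × 0.391 × 0.623 = 1.00604
SEK→AED→TRY→SEK: 0.322 × 7.56 × 0.391 = 0.95182
Maximum is SEK→TRY→AED→SEK at 1.1999; arbitrage exists.

1.1999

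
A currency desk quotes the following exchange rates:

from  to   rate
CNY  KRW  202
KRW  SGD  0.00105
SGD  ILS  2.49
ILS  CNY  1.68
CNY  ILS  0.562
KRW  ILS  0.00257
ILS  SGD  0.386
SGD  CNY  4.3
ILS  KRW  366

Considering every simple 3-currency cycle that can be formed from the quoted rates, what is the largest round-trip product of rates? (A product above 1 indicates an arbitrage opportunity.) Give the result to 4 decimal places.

0.9569

ILS→KRW→SGD→ILS: 366 × 0.00105 × 2.49 = 0.95691
ILS→SGD→CNY→ILS: 0.386 × 4.3 × 0.562 = 0.93281
CNY→KRW→SGD→CNY: 202 × 0.00105 × 4.3 = 0.91203
ILS→CNY→KRW→ILS: 1.68 × 202 × 0.00257 = 0.87216
Maximum is ILS→KRW→SGD→ILS at 0.9569; no arbitrage — every cycle loses value.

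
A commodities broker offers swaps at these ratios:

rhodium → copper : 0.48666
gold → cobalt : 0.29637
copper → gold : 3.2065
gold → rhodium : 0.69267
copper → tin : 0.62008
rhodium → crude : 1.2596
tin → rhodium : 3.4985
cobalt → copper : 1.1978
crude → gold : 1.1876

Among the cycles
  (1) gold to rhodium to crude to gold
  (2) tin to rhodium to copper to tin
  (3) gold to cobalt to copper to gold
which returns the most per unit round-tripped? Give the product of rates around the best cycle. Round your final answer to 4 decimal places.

(1) 0.69267 × 1.2596 × 1.1876 = 1.03617
(2) 3.4985 × 0.48666 × 0.62008 = 1.05574
(3) 0.29637 × 1.1978 × 3.2065 = 1.13828
Highest is cycle (3) at 1.1383 (>1, arbitrage).

1.1383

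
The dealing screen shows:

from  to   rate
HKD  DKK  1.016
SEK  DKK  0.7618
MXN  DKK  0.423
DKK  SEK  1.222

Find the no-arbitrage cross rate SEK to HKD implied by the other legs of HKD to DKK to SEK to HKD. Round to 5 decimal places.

Known legs of the cycle: 1.016 × 1.222 = 1.241552
For no arbitrage the full-cycle product must be 1, so the missing rate is 1 / 1.241552 ≈ 0.8054435.

0.80544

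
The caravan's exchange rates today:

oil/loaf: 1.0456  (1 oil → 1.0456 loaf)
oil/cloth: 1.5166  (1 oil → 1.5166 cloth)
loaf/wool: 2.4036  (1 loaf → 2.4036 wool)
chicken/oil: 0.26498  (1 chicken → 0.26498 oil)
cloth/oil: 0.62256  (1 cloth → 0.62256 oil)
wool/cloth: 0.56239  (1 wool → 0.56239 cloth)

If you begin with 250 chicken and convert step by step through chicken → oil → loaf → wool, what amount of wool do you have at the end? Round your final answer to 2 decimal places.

166.49

250 chicken × 0.26498 = 66.245 oil
66.245 oil × 1.0456 = 69.265772 loaf
69.265772 loaf × 2.4036 = 166.4872095792 wool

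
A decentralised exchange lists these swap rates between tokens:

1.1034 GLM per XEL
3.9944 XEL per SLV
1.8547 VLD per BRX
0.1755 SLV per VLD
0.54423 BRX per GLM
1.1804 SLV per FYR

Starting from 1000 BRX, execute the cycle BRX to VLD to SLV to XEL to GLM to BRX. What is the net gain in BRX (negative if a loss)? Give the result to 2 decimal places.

1000 BRX × 1.8547 = 1854.7 VLD
1854.7 VLD × 0.1755 = 325.49985 SLV
325.49985 SLV × 3.9944 = 1300.17660084 XEL
1300.17660084 XEL × 1.1034 = 1434.614861366856 GLM
1434.614861366856 GLM × 0.54423 = 780.76044600168404088 BRX
Net change: 780.76044600168404088 − 1000 = -219.23955399831595912 BRX

-219.24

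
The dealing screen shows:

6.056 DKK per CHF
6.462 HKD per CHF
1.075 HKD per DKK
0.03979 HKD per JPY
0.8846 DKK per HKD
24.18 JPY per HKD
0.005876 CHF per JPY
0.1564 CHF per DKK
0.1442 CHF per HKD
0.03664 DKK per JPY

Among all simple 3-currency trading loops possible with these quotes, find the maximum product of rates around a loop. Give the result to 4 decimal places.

JPY→DKK→HKD→JPY: 0.03664 × 1.075 × 24.18 = 0.95240
HKD→CHF→DKK→HKD: 0.1442 × 6.056 × 1.075 = 0.93877
JPY→CHF→HKD→JPY: 0.005876 × 6.462 × 24.18 = 0.91813
HKD→DKK→CHF→HKD: 0.8846 × 0.1564 × 6.462 = 0.89403
Maximum is JPY→DKK→HKD→JPY at 0.9524; no arbitrage — every cycle loses value.

0.9524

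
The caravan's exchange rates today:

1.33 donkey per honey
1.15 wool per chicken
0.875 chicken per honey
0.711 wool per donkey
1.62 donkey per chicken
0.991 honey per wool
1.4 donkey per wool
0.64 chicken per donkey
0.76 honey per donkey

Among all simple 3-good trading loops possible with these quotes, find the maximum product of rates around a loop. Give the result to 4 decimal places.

donkey→honey→chicken→donkey: 0.76 × 0.875 × 1.62 = 1.07730
donkey→chicken→wool→donkey: 0.64 × 1.15 × 1.4 = 1.03040
wool→honey→chicken→wool: 0.991 × 0.875 × 1.15 = 0.99719
donkey→wool→honey→donkey: 0.711 × 0.991 × 1.33 = 0.93712
Maximum is donkey→honey→chicken→donkey at 1.0773; arbitrage exists.

1.0773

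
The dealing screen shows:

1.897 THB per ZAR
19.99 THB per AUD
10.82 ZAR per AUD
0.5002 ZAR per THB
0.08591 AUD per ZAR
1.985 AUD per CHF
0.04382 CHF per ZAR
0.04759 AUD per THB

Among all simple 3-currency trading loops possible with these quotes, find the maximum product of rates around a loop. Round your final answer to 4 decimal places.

THB→AUD→ZAR→THB: 0.04759 × 10.82 × 1.897 = 0.97681
CHF→AUD→ZAR→CHF: 1.985 × 10.82 × 0.04382 = 0.94115
THB→ZAR→AUD→THB: 0.5002 × 0.08591 × 19.99 = 0.85901
Maximum is THB→AUD→ZAR→THB at 0.9768; no arbitrage — every cycle loses value.

0.9768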